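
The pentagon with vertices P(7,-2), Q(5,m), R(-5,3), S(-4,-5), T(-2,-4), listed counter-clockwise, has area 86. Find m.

Write out the shoelace sum; only the two edges meeting at Q involve m:
2·Area = [(7·m − 5·(-2)) + (5·3 − (-5)·m)] + 75
       = 12·m + 100 = 172
⇒ m = 6.

6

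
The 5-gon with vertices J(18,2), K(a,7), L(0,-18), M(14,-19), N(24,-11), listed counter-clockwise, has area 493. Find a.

The doubled signed area Σ (x_i y_{i+1} − x_{i+1} y_i) is linear in a.
With a=0 it equals 926; the coefficient of a is -20 (from the two edges through K).
So -20·a + 926 = 2·493 = 986 ⇒ a = -3.

-3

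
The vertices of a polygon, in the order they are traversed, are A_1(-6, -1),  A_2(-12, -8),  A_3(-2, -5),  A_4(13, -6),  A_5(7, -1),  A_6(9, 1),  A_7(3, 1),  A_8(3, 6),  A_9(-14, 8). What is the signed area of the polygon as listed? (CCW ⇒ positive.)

196.5

Apply the shoelace formula: 2A = Σ (x_i·y_{i+1} − x_{i+1}·y_i), indices taken mod 9.
A_1→A_2: (-6)(-8) − (-12)(-1) = 36
A_2→A_3: (-12)(-5) − (-2)(-8) = 44
A_3→A_4: (-2)(-6) − (13)(-5) = 77
A_4→A_5: (13)(-1) − (7)(-6) = 29
A_5→A_6: (7)(1) − (9)(-1) = 16
A_6→A_7: (9)(1) − (3)(1) = 6
A_7→A_8: (3)(6) − (3)(1) = 15
A_8→A_9: (3)(8) − (-14)(6) = 108
A_9→A_1: (-14)(-1) − (-6)(8) = 62
Σ = 393
Signed area = Σ/2 = 196.5 (positive ⇒ counter-clockwise traversal).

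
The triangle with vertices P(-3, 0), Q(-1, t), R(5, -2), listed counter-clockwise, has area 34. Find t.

-9

The doubled signed area Σ (x_i y_{i+1} − x_{i+1} y_i) is linear in t.
With t=0 it equals -4; the coefficient of t is -8 (from the two edges through Q).
So -8·t + -4 = 2·34 = 68 ⇒ t = -9.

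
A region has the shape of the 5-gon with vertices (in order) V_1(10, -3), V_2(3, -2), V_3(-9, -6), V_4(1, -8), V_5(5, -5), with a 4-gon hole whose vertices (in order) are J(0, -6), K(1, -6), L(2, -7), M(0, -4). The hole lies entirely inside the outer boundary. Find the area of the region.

49

Outer boundary:
Apply Gauss's area formula: 2A = Σ (x_i·y_{i+1} − x_{i+1}·y_i), indices taken mod 5.
V_1→V_2: (10)(-2) − (3)(-3) = -11
V_2→V_3: (3)(-6) − (-9)(-2) = -36
V_3→V_4: (-9)(-8) − (1)(-6) = 78
V_4→V_5: (1)(-5) − (5)(-8) = 35
V_5→V_1: (5)(-3) − (10)(-5) = 35
Σ = 101
Area = |Σ|/2 = 50.5.
Hole:
Apply Gauss's area formula: 2A = Σ (x_i·y_{i+1} − x_{i+1}·y_i), indices taken mod 4.
Σ = (6) + (5) + (-8) + (0) = 3
Area = |Σ|/2 = 1.5.
Net area = 50.5 − 1.5 = 49.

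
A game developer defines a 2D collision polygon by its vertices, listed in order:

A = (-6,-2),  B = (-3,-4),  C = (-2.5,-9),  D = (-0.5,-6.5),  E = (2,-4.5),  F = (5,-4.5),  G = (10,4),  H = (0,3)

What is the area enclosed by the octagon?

Σ = (18) + (17) + (11.75) + (15.25) + (13.5) + (65) + (30) + (18) = 188.5
Area = |Σ|/2 = 94.25.

94.25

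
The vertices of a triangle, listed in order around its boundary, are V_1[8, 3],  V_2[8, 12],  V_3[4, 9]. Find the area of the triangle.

18

Apply Gauss's area formula: 2A = Σ (x_i·y_{i+1} − x_{i+1}·y_i), indices taken mod 3.
Cross-terms: 72, 24, -60  ⇒  Σ = 36
Area = |Σ|/2 = 18.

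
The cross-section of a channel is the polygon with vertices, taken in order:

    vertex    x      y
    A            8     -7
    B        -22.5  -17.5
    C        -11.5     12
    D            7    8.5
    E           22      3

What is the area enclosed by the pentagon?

Apply the shoelace formula: 2A = Σ (x_i·y_{i+1} − x_{i+1}·y_i), indices taken mod 5.
A→B: (8)(-17.5) − (-22.5)(-7) = -297.5
B→C: (-22.5)(12) − (-11.5)(-17.5) = -471.25
C→D: (-11.5)(8.5) − (7)(12) = -181.75
D→E: (7)(3) − (22)(8.5) = -166
E→A: (22)(-7) − (8)(3) = -178
Σ = -1294.5
Area = |Σ|/2 = 647.25.

647.25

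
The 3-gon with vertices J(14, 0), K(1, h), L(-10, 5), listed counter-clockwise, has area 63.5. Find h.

8

Write out the shoelace sum; only the two edges meeting at K involve h:
2·Area = [(14·h − 1·0) + (1·5 − (-10)·h)] + -70
       = 24·h + -65 = 127
⇒ h = 8.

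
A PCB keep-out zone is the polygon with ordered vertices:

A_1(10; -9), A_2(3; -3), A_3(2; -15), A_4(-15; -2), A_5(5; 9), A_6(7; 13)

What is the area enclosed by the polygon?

293.5

Apply the shoelace (surveyor's) formula: 2A = Σ (x_i·y_{i+1} − x_{i+1}·y_i), indices taken mod 6.
A_1→A_2: (10)(-3) − (3)(-9) = -3
A_2→A_3: (3)(-15) − (2)(-3) = -39
A_3→A_4: (2)(-2) − (-15)(-15) = -229
A_4→A_5: (-15)(9) − (5)(-2) = -125
A_5→A_6: (5)(13) − (7)(9) = 2
A_6→A_1: (7)(-9) − (10)(13) = -193
Σ = -587
Area = |Σ|/2 = 293.5.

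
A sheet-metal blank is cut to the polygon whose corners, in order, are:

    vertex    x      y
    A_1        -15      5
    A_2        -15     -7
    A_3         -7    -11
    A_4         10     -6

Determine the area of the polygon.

204

Σ = (180) + (116) + (152) + (-40) = 408
Area = |Σ|/2 = 204.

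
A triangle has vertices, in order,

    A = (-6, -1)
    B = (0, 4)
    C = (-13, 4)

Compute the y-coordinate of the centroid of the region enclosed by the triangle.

Apply the surveyor's formula. First the cross-terms c_i = x_i·y_{i+1} − x_{i+1}·y_i:
  -24, 52, 37  ⇒  2A = 65, A = 32.5.
Then Σ (y_i + y_{i+1})·c_i = 455, so ȳ = 455 / (6·32.5) = 7/3.

7/3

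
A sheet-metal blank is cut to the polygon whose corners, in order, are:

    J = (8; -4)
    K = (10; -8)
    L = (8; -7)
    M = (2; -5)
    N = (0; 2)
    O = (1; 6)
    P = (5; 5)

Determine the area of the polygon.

69.5

Apply the shoelace formula: 2A = Σ (x_i·y_{i+1} − x_{i+1}·y_i), indices taken mod 7.
Cross-terms: -24, -6, -26, 4, -2, -25, -60  ⇒  Σ = -139
Area = |Σ|/2 = 69.5.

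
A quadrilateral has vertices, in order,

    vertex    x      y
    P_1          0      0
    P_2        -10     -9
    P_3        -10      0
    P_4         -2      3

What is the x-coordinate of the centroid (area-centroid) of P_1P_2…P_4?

-6

Apply Gauss's area formula. First the cross-terms c_i = x_i·y_{i+1} − x_{i+1}·y_i:
  0, -90, -30, 0  ⇒  2A = -120, A = -60.
Then Σ (x_i + x_{i+1})·c_i = 2160, so x̄ = 2160 / (6·(-60)) = -6.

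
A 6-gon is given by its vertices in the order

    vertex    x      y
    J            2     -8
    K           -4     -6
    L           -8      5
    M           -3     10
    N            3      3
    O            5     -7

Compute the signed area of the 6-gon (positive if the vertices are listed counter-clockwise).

Apply Gauss's area formula: 2A = Σ (x_i·y_{i+1} − x_{i+1}·y_i), indices taken mod 6.
Σ = (-44) + (-68) + (-65) + (-39) + (-36) + (-26) = -278
Signed area = Σ/2 = -139 (negative ⇒ clockwise traversal).

-139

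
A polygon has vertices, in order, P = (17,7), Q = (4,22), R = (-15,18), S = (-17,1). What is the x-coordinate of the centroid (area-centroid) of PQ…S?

Apply the surveyor's formula. First the cross-terms c_i = x_i·y_{i+1} − x_{i+1}·y_i:
  346, 402, 291, -136  ⇒  2A = 903, A = 451.5.
Then Σ (x_i + x_{i+1})·c_i = -6468, so x̄ = -6468 / (6·451.5) = -308/129.

-308/129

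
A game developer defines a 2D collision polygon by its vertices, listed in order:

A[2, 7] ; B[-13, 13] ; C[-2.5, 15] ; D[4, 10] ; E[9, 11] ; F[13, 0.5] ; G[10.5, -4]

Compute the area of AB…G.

145.375

Cross-terms: 117, -162.5, -85, -46, -138.5, -57.25, 81.5  ⇒  Σ = -290.75
Area = |Σ|/2 = 145.375.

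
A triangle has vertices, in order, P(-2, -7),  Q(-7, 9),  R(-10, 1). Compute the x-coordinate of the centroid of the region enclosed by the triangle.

Apply the shoelace formula. First the cross-terms c_i = x_i·y_{i+1} − x_{i+1}·y_i:
  -67, 83, 72  ⇒  2A = 88, A = 44.
Then Σ (x_i + x_{i+1})·c_i = -1672, so x̄ = -1672 / (6·44) = -19/3.

-19/3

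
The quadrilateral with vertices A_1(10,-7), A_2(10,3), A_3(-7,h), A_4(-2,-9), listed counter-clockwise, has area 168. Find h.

Write out the shoelace sum; only the two edges meeting at A_3 involve h:
2·Area = [(10·h − (-7)·3) + ((-7)·(-9) − (-2)·h)] + 204
       = 12·h + 288 = 336
⇒ h = 4.

4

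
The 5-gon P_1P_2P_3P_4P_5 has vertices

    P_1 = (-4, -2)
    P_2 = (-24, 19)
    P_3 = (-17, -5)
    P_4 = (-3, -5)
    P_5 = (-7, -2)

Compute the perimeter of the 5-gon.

|P_1P_2| = √((-20)² + (21)²) = √841 = 29
|P_2P_3| = √((7)² + (-24)²) = √625 = 25
|P_3P_4| = √((14)² + (0)²) = √196 = 14
|P_4P_5| = √((-4)² + (3)²) = √25 = 5
|P_5P_1| = √((3)² + (0)²) = √9 = 3
Perimeter = 29 + 25 + 14 + 5 + 3 = 76.

76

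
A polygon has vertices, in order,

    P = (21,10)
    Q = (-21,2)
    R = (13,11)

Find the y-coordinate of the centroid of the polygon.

23/3

Apply the shoelace (surveyor's) formula. First the cross-terms c_i = x_i·y_{i+1} − x_{i+1}·y_i:
  252, -257, -101  ⇒  2A = -106, A = -53.
Then Σ (y_i + y_{i+1})·c_i = -2438, so ȳ = -2438 / (6·(-53)) = 23/3.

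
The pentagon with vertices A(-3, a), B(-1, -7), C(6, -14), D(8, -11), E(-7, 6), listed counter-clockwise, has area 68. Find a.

The doubled signed area Σ (x_i y_{i+1} − x_{i+1} y_i) is linear in a.
With a=0 it equals 112; the coefficient of a is -6 (from the two edges through A).
So -6·a + 112 = 2·68 = 136 ⇒ a = -4.

-4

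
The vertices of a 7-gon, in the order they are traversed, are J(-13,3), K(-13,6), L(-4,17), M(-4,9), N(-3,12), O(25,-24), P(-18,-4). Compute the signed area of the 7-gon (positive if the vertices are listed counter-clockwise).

Apply the shoelace formula: 2A = Σ (x_i·y_{i+1} − x_{i+1}·y_i), indices taken mod 7.
Σ = (-39) + (-197) + (32) + (-21) + (-228) + (-532) + (-106) = -1091
Signed area = Σ/2 = -545.5 (negative ⇒ clockwise traversal).

-545.5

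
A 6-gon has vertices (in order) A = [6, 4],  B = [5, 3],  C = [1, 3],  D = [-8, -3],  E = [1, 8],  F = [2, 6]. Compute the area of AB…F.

34

Apply the shoelace formula: 2A = Σ (x_i·y_{i+1} − x_{i+1}·y_i), indices taken mod 6.
Σ = (-2) + (12) + (21) + (-61) + (-10) + (-28) = -68
Area = |Σ|/2 = 34.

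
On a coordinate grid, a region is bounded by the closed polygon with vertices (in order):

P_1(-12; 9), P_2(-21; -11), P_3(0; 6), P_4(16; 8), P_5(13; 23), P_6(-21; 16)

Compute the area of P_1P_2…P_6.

Apply Gauss's area formula: 2A = Σ (x_i·y_{i+1} − x_{i+1}·y_i), indices taken mod 6.
P_1→P_2: (-12)(-11) − (-21)(9) = 321
P_2→P_3: (-21)(6) − (0)(-11) = -126
P_3→P_4: (0)(8) − (16)(6) = -96
P_4→P_5: (16)(23) − (13)(8) = 264
P_5→P_6: (13)(16) − (-21)(23) = 691
P_6→P_1: (-21)(9) − (-12)(16) = 3
Σ = 1057
Area = |Σ|/2 = 528.5.

528.5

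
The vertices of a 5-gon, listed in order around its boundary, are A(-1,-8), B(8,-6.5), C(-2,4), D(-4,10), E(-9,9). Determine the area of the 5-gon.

Σ = (70.5) + (19) + (-4) + (54) + (81) = 220.5
Area = |Σ|/2 = 110.25.

110.25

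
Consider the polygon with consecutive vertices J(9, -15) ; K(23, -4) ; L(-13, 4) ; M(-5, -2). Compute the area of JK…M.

244

Apply the shoelace formula: 2A = Σ (x_i·y_{i+1} − x_{i+1}·y_i), indices taken mod 4.
Σ = (309) + (40) + (46) + (93) = 488
Area = |Σ|/2 = 244.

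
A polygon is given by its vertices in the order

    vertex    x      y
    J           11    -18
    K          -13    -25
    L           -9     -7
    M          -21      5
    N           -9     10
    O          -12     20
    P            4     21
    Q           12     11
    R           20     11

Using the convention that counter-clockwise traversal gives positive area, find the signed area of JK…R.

Apply the shoelace (surveyor's) formula: 2A = Σ (x_i·y_{i+1} − x_{i+1}·y_i), indices taken mod 9.
J→K: (11)(-25) − (-13)(-18) = -509
K→L: (-13)(-7) − (-9)(-25) = -134
L→M: (-9)(5) − (-21)(-7) = -192
M→N: (-21)(10) − (-9)(5) = -165
N→O: (-9)(20) − (-12)(10) = -60
O→P: (-12)(21) − (4)(20) = -332
P→Q: (4)(11) − (12)(21) = -208
Q→R: (12)(11) − (20)(11) = -88
R→J: (20)(-18) − (11)(11) = -481
Σ = -2169
Signed area = Σ/2 = -1084.5 (negative ⇒ clockwise traversal).

-1084.5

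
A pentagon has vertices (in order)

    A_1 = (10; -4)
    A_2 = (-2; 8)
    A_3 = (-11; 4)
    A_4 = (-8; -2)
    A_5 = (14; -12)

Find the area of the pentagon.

197

Cross-terms: 72, 80, 54, 124, 64  ⇒  Σ = 394
Area = |Σ|/2 = 197.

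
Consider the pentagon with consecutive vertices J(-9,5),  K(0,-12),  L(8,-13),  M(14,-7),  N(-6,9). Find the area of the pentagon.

Apply the surveyor's formula: 2A = Σ (x_i·y_{i+1} − x_{i+1}·y_i), indices taken mod 5.
Cross-terms: 108, 96, 126, 84, 51  ⇒  Σ = 465
Area = |Σ|/2 = 232.5.

232.5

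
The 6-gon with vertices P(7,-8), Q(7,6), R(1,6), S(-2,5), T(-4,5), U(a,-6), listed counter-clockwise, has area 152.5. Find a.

-6

Write out the shoelace sum; only the two edges meeting at U involve a:
2·Area = [((-4)·(-6) − a·5) + (a·(-8) − 7·(-6))] + 161
       = -13·a + 227 = 305
⇒ a = -6.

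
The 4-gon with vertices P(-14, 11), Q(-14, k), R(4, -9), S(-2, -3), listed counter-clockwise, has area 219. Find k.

The doubled signed area Σ (x_i y_{i+1} − x_{i+1} y_i) is linear in k.
With k=0 it equals 186; the coefficient of k is -18 (from the two edges through Q).
So -18·k + 186 = 2·219 = 438 ⇒ k = -14.

-14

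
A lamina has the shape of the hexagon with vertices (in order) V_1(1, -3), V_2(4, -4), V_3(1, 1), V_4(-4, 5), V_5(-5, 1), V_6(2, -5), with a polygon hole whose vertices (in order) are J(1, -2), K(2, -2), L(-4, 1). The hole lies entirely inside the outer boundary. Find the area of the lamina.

32.5

Outer boundary:
Apply Gauss's area formula: 2A = Σ (x_i·y_{i+1} − x_{i+1}·y_i), indices taken mod 6.
Σ = (8) + (8) + (9) + (21) + (23) + (-1) = 68
Area = |Σ|/2 = 34.
Hole:
Apply the shoelace (surveyor's) formula: 2A = Σ (x_i·y_{i+1} − x_{i+1}·y_i), indices taken mod 3.
Σ = (2) + (-6) + (7) = 3
Area = |Σ|/2 = 1.5.
Net area = 34 − 1.5 = 32.5.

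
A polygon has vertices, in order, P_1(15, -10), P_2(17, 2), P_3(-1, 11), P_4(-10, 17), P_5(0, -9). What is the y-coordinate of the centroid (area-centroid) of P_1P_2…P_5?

16/21

Apply the shoelace (surveyor's) formula. First the cross-terms c_i = x_i·y_{i+1} − x_{i+1}·y_i:
  200, 189, 93, 90, 135  ⇒  2A = 707, A = 353.5.
Then Σ (y_i + y_{i+1})·c_i = 1616, so ȳ = 1616 / (6·353.5) = 16/21.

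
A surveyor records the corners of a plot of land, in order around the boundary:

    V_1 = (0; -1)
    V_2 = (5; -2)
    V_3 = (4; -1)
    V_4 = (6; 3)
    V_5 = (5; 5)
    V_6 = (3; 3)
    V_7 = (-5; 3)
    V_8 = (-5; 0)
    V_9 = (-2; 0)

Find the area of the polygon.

Apply Gauss's area formula: 2A = Σ (x_i·y_{i+1} − x_{i+1}·y_i), indices taken mod 9.
V_1→V_2: (0)(-2) − (5)(-1) = 5
V_2→V_3: (5)(-1) − (4)(-2) = 3
V_3→V_4: (4)(3) − (6)(-1) = 18
V_4→V_5: (6)(5) − (5)(3) = 15
V_5→V_6: (5)(3) − (3)(5) = 0
V_6→V_7: (3)(3) − (-5)(3) = 24
V_7→V_8: (-5)(0) − (-5)(3) = 15
V_8→V_9: (-5)(0) − (-2)(0) = 0
V_9→V_1: (-2)(-1) − (0)(0) = 2
Σ = 82
Area = |Σ|/2 = 41.

41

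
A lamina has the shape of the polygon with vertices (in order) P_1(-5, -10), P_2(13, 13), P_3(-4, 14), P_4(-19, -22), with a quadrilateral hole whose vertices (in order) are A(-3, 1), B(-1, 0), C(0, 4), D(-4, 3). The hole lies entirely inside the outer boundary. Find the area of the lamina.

Outer boundary:
Σ = (65) + (234) + (354) + (80) = 733
Area = |Σ|/2 = 366.5.
Hole:
Cross-terms: 1, -4, 16, 5  ⇒  Σ = 18
Area = |Σ|/2 = 9.
Net area = 366.5 − 9 = 357.5.

357.5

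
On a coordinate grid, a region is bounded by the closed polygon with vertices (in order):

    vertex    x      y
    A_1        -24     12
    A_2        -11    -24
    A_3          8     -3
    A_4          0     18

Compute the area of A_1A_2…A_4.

754.5

Apply Gauss's area formula: 2A = Σ (x_i·y_{i+1} − x_{i+1}·y_i), indices taken mod 4.
Σ = (708) + (225) + (144) + (432) = 1509
Area = |Σ|/2 = 754.5.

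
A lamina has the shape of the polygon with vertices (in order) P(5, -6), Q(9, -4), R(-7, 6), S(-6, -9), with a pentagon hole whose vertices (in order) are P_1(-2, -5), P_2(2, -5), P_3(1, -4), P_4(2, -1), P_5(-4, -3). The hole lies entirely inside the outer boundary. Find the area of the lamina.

Outer boundary:
Apply the surveyor's formula: 2A = Σ (x_i·y_{i+1} − x_{i+1}·y_i), indices taken mod 4.
Σ = (34) + (26) + (99) + (81) = 240
Area = |Σ|/2 = 120.
Hole:
Apply the shoelace formula: 2A = Σ (x_i·y_{i+1} − x_{i+1}·y_i), indices taken mod 5.
Σ = (20) + (-3) + (7) + (-10) + (14) = 28
Area = |Σ|/2 = 14.
Net area = 120 − 14 = 106.

106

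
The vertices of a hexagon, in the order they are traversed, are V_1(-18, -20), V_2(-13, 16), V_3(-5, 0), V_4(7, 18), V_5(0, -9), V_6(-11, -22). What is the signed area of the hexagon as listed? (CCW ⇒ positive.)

-448

Apply the shoelace (surveyor's) formula: 2A = Σ (x_i·y_{i+1} − x_{i+1}·y_i), indices taken mod 6.
Σ = (-548) + (80) + (-90) + (-63) + (-99) + (-176) = -896
Signed area = Σ/2 = -448 (negative ⇒ clockwise traversal).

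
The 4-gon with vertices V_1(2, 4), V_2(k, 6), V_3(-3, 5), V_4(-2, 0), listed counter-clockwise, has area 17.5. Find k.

3

The doubled signed area Σ (x_i y_{i+1} − x_{i+1} y_i) is linear in k.
With k=0 it equals 32; the coefficient of k is 1 (from the two edges through V_2).
So 1·k + 32 = 2·17.5 = 35 ⇒ k = 3.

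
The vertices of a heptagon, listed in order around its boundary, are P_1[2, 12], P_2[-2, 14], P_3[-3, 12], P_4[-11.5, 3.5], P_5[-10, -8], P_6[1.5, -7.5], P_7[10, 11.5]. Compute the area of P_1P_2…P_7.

300.375

Cross-terms: 52, 18, 127.5, 127, 87, 92.25, 97  ⇒  Σ = 600.75
Area = |Σ|/2 = 300.375.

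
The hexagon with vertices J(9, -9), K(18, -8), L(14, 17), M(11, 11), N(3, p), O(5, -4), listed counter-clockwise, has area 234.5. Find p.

8

Write out the shoelace sum; only the two edges meeting at N involve p:
2·Area = [(11·p − 3·11) + (3·(-4) − 5·p)] + 466
       = 6·p + 421 = 469
⇒ p = 8.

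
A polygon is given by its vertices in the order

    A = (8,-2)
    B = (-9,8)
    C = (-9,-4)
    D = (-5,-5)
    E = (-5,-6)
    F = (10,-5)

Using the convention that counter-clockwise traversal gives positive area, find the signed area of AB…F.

144.5

Σ = (46) + (108) + (25) + (5) + (85) + (20) = 289
Signed area = Σ/2 = 144.5 (positive ⇒ counter-clockwise traversal).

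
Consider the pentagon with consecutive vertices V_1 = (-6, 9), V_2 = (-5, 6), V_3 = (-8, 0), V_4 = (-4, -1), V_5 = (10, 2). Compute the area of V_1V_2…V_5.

84.5

Apply the shoelace formula: 2A = Σ (x_i·y_{i+1} − x_{i+1}·y_i), indices taken mod 5.
V_1→V_2: (-6)(6) − (-5)(9) = 9
V_2→V_3: (-5)(0) − (-8)(6) = 48
V_3→V_4: (-8)(-1) − (-4)(0) = 8
V_4→V_5: (-4)(2) − (10)(-1) = 2
V_5→V_1: (10)(9) − (-6)(2) = 102
Σ = 169
Area = |Σ|/2 = 84.5.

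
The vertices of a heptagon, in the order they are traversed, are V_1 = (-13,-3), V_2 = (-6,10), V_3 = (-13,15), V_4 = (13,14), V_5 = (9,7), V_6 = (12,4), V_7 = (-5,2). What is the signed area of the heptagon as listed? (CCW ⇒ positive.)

-241.5

Apply Gauss's area formula: 2A = Σ (x_i·y_{i+1} − x_{i+1}·y_i), indices taken mod 7.
V_1→V_2: (-13)(10) − (-6)(-3) = -148
V_2→V_3: (-6)(15) − (-13)(10) = 40
V_3→V_4: (-13)(14) − (13)(15) = -377
V_4→V_5: (13)(7) − (9)(14) = -35
V_5→V_6: (9)(4) − (12)(7) = -48
V_6→V_7: (12)(2) − (-5)(4) = 44
V_7→V_1: (-5)(-3) − (-13)(2) = 41
Σ = -483
Signed area = Σ/2 = -241.5 (negative ⇒ clockwise traversal).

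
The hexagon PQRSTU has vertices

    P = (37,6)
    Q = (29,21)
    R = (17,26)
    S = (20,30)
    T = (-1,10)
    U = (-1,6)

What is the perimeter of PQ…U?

|PQ| = √((-8)² + (15)²) = √289 = 17
|QR| = √((-12)² + (5)²) = √169 = 13
|RS| = √((3)² + (4)²) = √25 = 5
|ST| = √((-21)² + (-20)²) = √841 = 29
|TU| = √((0)² + (-4)²) = √16 = 4
|UP| = √((38)² + (0)²) = √1444 = 38
Perimeter = 17 + 13 + 5 + 29 + 4 + 38 = 106.

106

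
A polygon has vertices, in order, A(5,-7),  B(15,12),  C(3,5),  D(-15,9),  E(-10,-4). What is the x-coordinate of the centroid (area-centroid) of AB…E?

Apply Gauss's area formula. First the cross-terms c_i = x_i·y_{i+1} − x_{i+1}·y_i:
  165, 39, 102, 150, 90  ⇒  2A = 546, A = 273.
Then Σ (x_i + x_{i+1})·c_i = -1422, so x̄ = -1422 / (6·273) = -79/91.

-79/91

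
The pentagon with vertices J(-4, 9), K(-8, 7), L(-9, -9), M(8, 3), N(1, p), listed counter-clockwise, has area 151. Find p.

The doubled signed area Σ (x_i y_{i+1} − x_{i+1} y_i) is linear in p.
With p=0 it equals 230; the coefficient of p is 12 (from the two edges through N).
So 12·p + 230 = 2·151 = 302 ⇒ p = 6.

6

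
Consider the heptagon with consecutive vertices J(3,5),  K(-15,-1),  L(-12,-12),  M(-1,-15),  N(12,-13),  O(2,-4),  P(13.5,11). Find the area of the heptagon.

Apply the shoelace formula: 2A = Σ (x_i·y_{i+1} − x_{i+1}·y_i), indices taken mod 7.
Σ = (72) + (168) + (168) + (193) + (-22) + (76) + (34.5) = 689.5
Area = |Σ|/2 = 344.75.

344.75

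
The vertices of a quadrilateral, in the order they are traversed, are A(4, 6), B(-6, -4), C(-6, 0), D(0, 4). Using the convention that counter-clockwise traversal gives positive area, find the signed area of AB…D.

-22

Σ = (20) + (-24) + (-24) + (-16) = -44
Signed area = Σ/2 = -22 (negative ⇒ clockwise traversal).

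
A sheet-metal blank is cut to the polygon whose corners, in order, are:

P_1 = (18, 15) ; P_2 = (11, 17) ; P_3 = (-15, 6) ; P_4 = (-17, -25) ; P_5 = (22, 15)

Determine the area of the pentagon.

647

Apply Gauss's area formula: 2A = Σ (x_i·y_{i+1} − x_{i+1}·y_i), indices taken mod 5.
Cross-terms: 141, 321, 477, 295, 60  ⇒  Σ = 1294
Area = |Σ|/2 = 647.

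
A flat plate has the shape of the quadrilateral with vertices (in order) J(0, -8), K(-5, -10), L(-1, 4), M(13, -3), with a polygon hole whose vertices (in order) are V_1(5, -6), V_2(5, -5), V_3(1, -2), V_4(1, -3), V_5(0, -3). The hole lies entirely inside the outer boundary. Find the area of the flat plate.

106

Outer boundary:
Apply the shoelace formula: 2A = Σ (x_i·y_{i+1} − x_{i+1}·y_i), indices taken mod 4.
Σ = (-40) + (-30) + (-49) + (-104) = -223
Area = |Σ|/2 = 111.5.
Hole:
Apply the surveyor's formula: 2A = Σ (x_i·y_{i+1} − x_{i+1}·y_i), indices taken mod 5.
V_1→V_2: (5)(-5) − (5)(-6) = 5
V_2→V_3: (5)(-2) − (1)(-5) = -5
V_3→V_4: (1)(-3) − (1)(-2) = -1
V_4→V_5: (1)(-3) − (0)(-3) = -3
V_5→V_1: (0)(-6) − (5)(-3) = 15
Σ = 11
Area = |Σ|/2 = 5.5.
Net area = 111.5 − 5.5 = 106.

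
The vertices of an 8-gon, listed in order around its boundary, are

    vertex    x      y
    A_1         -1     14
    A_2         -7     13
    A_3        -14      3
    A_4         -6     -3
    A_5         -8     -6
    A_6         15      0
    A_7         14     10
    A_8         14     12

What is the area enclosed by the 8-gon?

Apply Gauss's area formula: 2A = Σ (x_i·y_{i+1} − x_{i+1}·y_i), indices taken mod 8.
A_1→A_2: (-1)(13) − (-7)(14) = 85
A_2→A_3: (-7)(3) − (-14)(13) = 161
A_3→A_4: (-14)(-3) − (-6)(3) = 60
A_4→A_5: (-6)(-6) − (-8)(-3) = 12
A_5→A_6: (-8)(0) − (15)(-6) = 90
A_6→A_7: (15)(10) − (14)(0) = 150
A_7→A_8: (14)(12) − (14)(10) = 28
A_8→A_1: (14)(14) − (-1)(12) = 208
Σ = 794
Area = |Σ|/2 = 397.

397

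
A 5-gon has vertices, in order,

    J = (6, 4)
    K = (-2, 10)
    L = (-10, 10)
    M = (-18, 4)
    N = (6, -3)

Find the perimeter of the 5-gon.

|JK| = √((-8)² + (6)²) = √100 = 10
|KL| = √((-8)² + (0)²) = √64 = 8
|LM| = √((-8)² + (-6)²) = √100 = 10
|MN| = √((24)² + (-7)²) = √625 = 25
|NJ| = √((0)² + (7)²) = √49 = 7
Perimeter = 10 + 8 + 10 + 25 + 7 = 60.

60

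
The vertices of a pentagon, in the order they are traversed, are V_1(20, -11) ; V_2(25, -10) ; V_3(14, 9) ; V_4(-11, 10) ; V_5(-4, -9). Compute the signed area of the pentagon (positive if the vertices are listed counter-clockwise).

Apply the shoelace (surveyor's) formula: 2A = Σ (x_i·y_{i+1} − x_{i+1}·y_i), indices taken mod 5.
V_1→V_2: (20)(-10) − (25)(-11) = 75
V_2→V_3: (25)(9) − (14)(-10) = 365
V_3→V_4: (14)(10) − (-11)(9) = 239
V_4→V_5: (-11)(-9) − (-4)(10) = 139
V_5→V_1: (-4)(-11) − (20)(-9) = 224
Σ = 1042
Signed area = Σ/2 = 521 (positive ⇒ counter-clockwise traversal).

521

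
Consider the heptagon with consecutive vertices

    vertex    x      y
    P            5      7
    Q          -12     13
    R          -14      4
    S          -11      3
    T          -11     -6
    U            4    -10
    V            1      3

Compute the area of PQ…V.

P→Q: (5)(13) − (-12)(7) = 149
Q→R: (-12)(4) − (-14)(13) = 134
R→S: (-14)(3) − (-11)(4) = 2
S→T: (-11)(-6) − (-11)(3) = 99
T→U: (-11)(-10) − (4)(-6) = 134
U→V: (4)(3) − (1)(-10) = 22
V→P: (1)(7) − (5)(3) = -8
Σ = 532
Area = |Σ|/2 = 266.

266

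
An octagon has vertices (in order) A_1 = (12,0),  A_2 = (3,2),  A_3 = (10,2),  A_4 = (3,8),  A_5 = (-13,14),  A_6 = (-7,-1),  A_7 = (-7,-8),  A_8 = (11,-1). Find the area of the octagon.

248.5

Σ = (24) + (-14) + (74) + (146) + (111) + (49) + (95) + (12) = 497
Area = |Σ|/2 = 248.5.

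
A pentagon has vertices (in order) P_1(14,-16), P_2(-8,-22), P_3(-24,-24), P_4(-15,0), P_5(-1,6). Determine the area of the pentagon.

645

P_1→P_2: (14)(-22) − (-8)(-16) = -436
P_2→P_3: (-8)(-24) − (-24)(-22) = -336
P_3→P_4: (-24)(0) − (-15)(-24) = -360
P_4→P_5: (-15)(6) − (-1)(0) = -90
P_5→P_1: (-1)(-16) − (14)(6) = -68
Σ = -1290
Area = |Σ|/2 = 645.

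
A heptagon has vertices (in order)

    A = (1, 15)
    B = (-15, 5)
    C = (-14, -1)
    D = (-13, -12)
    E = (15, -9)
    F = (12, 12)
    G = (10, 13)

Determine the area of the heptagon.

614

Apply the shoelace (surveyor's) formula: 2A = Σ (x_i·y_{i+1} − x_{i+1}·y_i), indices taken mod 7.
Σ = (230) + (85) + (155) + (297) + (288) + (36) + (137) = 1228
Area = |Σ|/2 = 614.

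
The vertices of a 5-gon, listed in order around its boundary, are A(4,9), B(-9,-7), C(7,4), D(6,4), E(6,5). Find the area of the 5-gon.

Apply the shoelace formula: 2A = Σ (x_i·y_{i+1} − x_{i+1}·y_i), indices taken mod 5.
A→B: (4)(-7) − (-9)(9) = 53
B→C: (-9)(4) − (7)(-7) = 13
C→D: (7)(4) − (6)(4) = 4
D→E: (6)(5) − (6)(4) = 6
E→A: (6)(9) − (4)(5) = 34
Σ = 110
Area = |Σ|/2 = 55.

55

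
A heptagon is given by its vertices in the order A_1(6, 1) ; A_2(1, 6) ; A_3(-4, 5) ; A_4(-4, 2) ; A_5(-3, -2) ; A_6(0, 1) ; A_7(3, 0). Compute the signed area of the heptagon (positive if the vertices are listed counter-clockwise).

Apply Gauss's area formula: 2A = Σ (x_i·y_{i+1} − x_{i+1}·y_i), indices taken mod 7.
Cross-terms: 35, 29, 12, 14, -3, -3, 3  ⇒  Σ = 87
Signed area = Σ/2 = 43.5 (positive ⇒ counter-clockwise traversal).

43.5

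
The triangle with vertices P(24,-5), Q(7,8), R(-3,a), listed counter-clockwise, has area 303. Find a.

-20

The doubled signed area Σ (x_i y_{i+1} − x_{i+1} y_i) is linear in a.
With a=0 it equals 266; the coefficient of a is -17 (from the two edges through R).
So -17·a + 266 = 2·303 = 606 ⇒ a = -20.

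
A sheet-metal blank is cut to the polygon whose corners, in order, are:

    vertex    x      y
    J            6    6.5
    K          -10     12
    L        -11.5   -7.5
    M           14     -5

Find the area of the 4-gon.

316.75

Σ = (137) + (213) + (162.5) + (121) = 633.5
Area = |Σ|/2 = 316.75.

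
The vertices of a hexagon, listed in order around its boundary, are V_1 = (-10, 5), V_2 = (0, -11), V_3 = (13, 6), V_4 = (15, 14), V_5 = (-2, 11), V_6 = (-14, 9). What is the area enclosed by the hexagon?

347

Σ = (110) + (143) + (92) + (193) + (136) + (20) = 694
Area = |Σ|/2 = 347.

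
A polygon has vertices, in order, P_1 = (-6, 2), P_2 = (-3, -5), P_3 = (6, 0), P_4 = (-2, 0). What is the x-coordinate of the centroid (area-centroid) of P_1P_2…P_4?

Apply Gauss's area formula. First the cross-terms c_i = x_i·y_{i+1} − x_{i+1}·y_i:
  36, 30, 0, -4  ⇒  2A = 62, A = 31.
Then Σ (x_i + x_{i+1})·c_i = -202, so x̄ = -202 / (6·31) = -101/93.

-101/93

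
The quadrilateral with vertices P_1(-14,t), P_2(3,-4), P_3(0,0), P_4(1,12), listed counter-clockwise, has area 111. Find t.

The doubled signed area Σ (x_i y_{i+1} − x_{i+1} y_i) is linear in t.
With t=0 it equals 224; the coefficient of t is -2 (from the two edges through P_1).
So -2·t + 224 = 2·111 = 222 ⇒ t = 1.

1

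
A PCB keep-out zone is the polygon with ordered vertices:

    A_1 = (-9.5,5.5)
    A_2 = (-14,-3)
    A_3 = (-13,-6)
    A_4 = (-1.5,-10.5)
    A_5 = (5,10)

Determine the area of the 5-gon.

Σ = (105.5) + (45) + (127.5) + (37.5) + (122.5) = 438
Area = |Σ|/2 = 219.

219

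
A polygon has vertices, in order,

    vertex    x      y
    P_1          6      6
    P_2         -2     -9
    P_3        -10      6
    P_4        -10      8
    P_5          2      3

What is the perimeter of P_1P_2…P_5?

54

|P_1P_2| = √((-8)² + (-15)²) = √289 = 17
|P_2P_3| = √((-8)² + (15)²) = √289 = 17
|P_3P_4| = √((0)² + (2)²) = √4 = 2
|P_4P_5| = √((12)² + (-5)²) = √169 = 13
|P_5P_1| = √((4)² + (3)²) = √25 = 5
Perimeter = 17 + 17 + 2 + 13 + 5 = 54.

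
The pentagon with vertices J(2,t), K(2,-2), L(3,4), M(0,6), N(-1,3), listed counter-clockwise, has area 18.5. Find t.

Write out the shoelace sum; only the two edges meeting at J involve t:
2·Area = [((-1)·t − 2·3) + (2·(-2) − 2·t)] + 38
       = -3·t + 28 = 37
⇒ t = -3.

-3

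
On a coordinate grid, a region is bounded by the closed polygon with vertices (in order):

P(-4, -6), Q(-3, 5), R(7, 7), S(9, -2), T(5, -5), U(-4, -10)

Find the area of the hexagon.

146

Apply the shoelace (surveyor's) formula: 2A = Σ (x_i·y_{i+1} − x_{i+1}·y_i), indices taken mod 6.
Cross-terms: -38, -56, -77, -35, -70, -16  ⇒  Σ = -292
Area = |Σ|/2 = 146.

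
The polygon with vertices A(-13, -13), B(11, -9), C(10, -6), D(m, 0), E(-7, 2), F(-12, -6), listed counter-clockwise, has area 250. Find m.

Write out the shoelace sum; only the two edges meeting at D involve m:
2·Area = [(10·0 − m·(-6)) + (m·2 − (-7)·0)] + 428
       = 8·m + 428 = 500
⇒ m = 9.

9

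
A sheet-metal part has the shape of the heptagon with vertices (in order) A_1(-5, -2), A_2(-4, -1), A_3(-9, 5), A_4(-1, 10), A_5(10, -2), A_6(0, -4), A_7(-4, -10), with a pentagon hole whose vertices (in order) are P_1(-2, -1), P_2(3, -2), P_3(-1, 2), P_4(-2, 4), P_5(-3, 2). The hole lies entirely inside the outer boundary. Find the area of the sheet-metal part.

143.5

Outer boundary:
Cross-terms: -3, -29, -85, -98, -40, -16, -42  ⇒  Σ = -313
Area = |Σ|/2 = 156.5.
Hole:
P_1→P_2: (-2)(-2) − (3)(-1) = 7
P_2→P_3: (3)(2) − (-1)(-2) = 4
P_3→P_4: (-1)(4) − (-2)(2) = 0
P_4→P_5: (-2)(2) − (-3)(4) = 8
P_5→P_1: (-3)(-1) − (-2)(2) = 7
Σ = 26
Area = |Σ|/2 = 13.
Net area = 156.5 − 13 = 143.5.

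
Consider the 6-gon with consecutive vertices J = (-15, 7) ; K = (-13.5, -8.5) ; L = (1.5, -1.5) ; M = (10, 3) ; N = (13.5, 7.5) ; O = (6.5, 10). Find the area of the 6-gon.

295.375

Σ = (222) + (33) + (19.5) + (34.5) + (86.25) + (195.5) = 590.75
Area = |Σ|/2 = 295.375.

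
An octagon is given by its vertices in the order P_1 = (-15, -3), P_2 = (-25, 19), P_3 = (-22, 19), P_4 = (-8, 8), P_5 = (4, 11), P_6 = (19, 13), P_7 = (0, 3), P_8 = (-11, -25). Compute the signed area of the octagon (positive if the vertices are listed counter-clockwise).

-485

Apply the shoelace (surveyor's) formula: 2A = Σ (x_i·y_{i+1} − x_{i+1}·y_i), indices taken mod 8.
Σ = (-360) + (-57) + (-24) + (-120) + (-157) + (57) + (33) + (-342) = -970
Signed area = Σ/2 = -485 (negative ⇒ clockwise traversal).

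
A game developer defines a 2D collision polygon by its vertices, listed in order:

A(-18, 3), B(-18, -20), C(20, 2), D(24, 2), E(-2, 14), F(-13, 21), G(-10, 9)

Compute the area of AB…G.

A→B: (-18)(-20) − (-18)(3) = 414
B→C: (-18)(2) − (20)(-20) = 364
C→D: (20)(2) − (24)(2) = -8
D→E: (24)(14) − (-2)(2) = 340
E→F: (-2)(21) − (-13)(14) = 140
F→G: (-13)(9) − (-10)(21) = 93
G→A: (-10)(3) − (-18)(9) = 132
Σ = 1475
Area = |Σ|/2 = 737.5.

737.5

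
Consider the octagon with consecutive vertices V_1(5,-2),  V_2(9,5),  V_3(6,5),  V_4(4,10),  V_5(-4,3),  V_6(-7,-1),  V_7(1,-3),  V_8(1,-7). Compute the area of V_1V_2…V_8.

113

Apply the surveyor's formula: 2A = Σ (x_i·y_{i+1} − x_{i+1}·y_i), indices taken mod 8.
Cross-terms: 43, 15, 40, 52, 25, 22, -4, 33  ⇒  Σ = 226
Area = |Σ|/2 = 113.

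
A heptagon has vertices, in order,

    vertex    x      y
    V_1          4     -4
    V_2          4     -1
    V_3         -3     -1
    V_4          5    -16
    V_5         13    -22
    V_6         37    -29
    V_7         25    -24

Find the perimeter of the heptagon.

104

|V_1V_2| = √((0)² + (3)²) = √9 = 3
|V_2V_3| = √((-7)² + (0)²) = √49 = 7
|V_3V_4| = √((8)² + (-15)²) = √289 = 17
|V_4V_5| = √((8)² + (-6)²) = √100 = 10
|V_5V_6| = √((24)² + (-7)²) = √625 = 25
|V_6V_7| = √((-12)² + (5)²) = √169 = 13
|V_7V_1| = √((-21)² + (20)²) = √841 = 29
Perimeter = 3 + 7 + 17 + 10 + 25 + 13 + 29 = 104.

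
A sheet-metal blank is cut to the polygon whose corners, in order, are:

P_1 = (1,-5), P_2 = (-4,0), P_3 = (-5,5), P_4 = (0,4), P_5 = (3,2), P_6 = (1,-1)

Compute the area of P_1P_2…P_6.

40.5

Σ = (-20) + (-20) + (-20) + (-12) + (-5) + (-4) = -81
Area = |Σ|/2 = 40.5.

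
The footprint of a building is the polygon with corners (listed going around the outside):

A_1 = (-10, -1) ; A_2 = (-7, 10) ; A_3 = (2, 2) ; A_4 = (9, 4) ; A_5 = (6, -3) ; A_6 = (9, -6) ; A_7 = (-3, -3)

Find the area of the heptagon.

141.5

Apply the surveyor's formula: 2A = Σ (x_i·y_{i+1} − x_{i+1}·y_i), indices taken mod 7.
A_1→A_2: (-10)(10) − (-7)(-1) = -107
A_2→A_3: (-7)(2) − (2)(10) = -34
A_3→A_4: (2)(4) − (9)(2) = -10
A_4→A_5: (9)(-3) − (6)(4) = -51
A_5→A_6: (6)(-6) − (9)(-3) = -9
A_6→A_7: (9)(-3) − (-3)(-6) = -45
A_7→A_1: (-3)(-1) − (-10)(-3) = -27
Σ = -283
Area = |Σ|/2 = 141.5.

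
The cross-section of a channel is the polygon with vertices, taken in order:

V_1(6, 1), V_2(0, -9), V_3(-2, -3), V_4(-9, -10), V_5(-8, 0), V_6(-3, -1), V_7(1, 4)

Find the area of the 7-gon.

92.5

Apply the surveyor's formula: 2A = Σ (x_i·y_{i+1} − x_{i+1}·y_i), indices taken mod 7.
V_1→V_2: (6)(-9) − (0)(1) = -54
V_2→V_3: (0)(-3) − (-2)(-9) = -18
V_3→V_4: (-2)(-10) − (-9)(-3) = -7
V_4→V_5: (-9)(0) − (-8)(-10) = -80
V_5→V_6: (-8)(-1) − (-3)(0) = 8
V_6→V_7: (-3)(4) − (1)(-1) = -11
V_7→V_1: (1)(1) − (6)(4) = -23
Σ = -185
Area = |Σ|/2 = 92.5.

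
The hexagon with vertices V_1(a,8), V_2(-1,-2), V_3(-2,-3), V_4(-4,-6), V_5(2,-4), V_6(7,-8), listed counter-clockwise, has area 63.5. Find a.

4

The doubled signed area Σ (x_i y_{i+1} − x_{i+1} y_i) is linear in a.
With a=0 it equals 103; the coefficient of a is 6 (from the two edges through V_1).
So 6·a + 103 = 2·63.5 = 127 ⇒ a = 4.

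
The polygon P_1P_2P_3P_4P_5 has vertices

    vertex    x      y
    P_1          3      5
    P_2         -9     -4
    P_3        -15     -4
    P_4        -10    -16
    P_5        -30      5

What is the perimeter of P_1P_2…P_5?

|P_1P_2| = √((-12)² + (-9)²) = √225 = 15
|P_2P_3| = √((-6)² + (0)²) = √36 = 6
|P_3P_4| = √((5)² + (-12)²) = √169 = 13
|P_4P_5| = √((-20)² + (21)²) = √841 = 29
|P_5P_1| = √((33)² + (0)²) = √1089 = 33
Perimeter = 15 + 6 + 13 + 29 + 33 = 96.

96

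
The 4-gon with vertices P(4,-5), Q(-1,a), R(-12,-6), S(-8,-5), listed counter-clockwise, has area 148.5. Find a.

14

Write out the shoelace sum; only the two edges meeting at Q involve a:
2·Area = [(4·a − (-1)·(-5)) + ((-1)·(-6) − (-12)·a)] + 72
       = 16·a + 73 = 297
⇒ a = 14.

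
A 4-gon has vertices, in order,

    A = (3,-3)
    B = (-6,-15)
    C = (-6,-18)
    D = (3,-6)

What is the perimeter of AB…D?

|AB| = √((-9)² + (-12)²) = √225 = 15
|BC| = √((0)² + (-3)²) = √9 = 3
|CD| = √((9)² + (12)²) = √225 = 15
|DA| = √((0)² + (3)²) = √9 = 3
Perimeter = 15 + 3 + 15 + 3 = 36.

36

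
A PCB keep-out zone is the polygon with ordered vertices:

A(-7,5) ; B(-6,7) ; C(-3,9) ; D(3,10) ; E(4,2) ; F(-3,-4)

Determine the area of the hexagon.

Apply the shoelace formula: 2A = Σ (x_i·y_{i+1} − x_{i+1}·y_i), indices taken mod 6.
A→B: (-7)(7) − (-6)(5) = -19
B→C: (-6)(9) − (-3)(7) = -33
C→D: (-3)(10) − (3)(9) = -57
D→E: (3)(2) − (4)(10) = -34
E→F: (4)(-4) − (-3)(2) = -10
F→A: (-3)(5) − (-7)(-4) = -43
Σ = -196
Area = |Σ|/2 = 98.

98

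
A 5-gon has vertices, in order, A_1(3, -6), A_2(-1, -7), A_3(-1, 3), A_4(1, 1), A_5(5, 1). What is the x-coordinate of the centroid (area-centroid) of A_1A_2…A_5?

Apply the shoelace (surveyor's) formula. First the cross-terms c_i = x_i·y_{i+1} − x_{i+1}·y_i:
  -27, -10, -4, -4, -33  ⇒  2A = -78, A = -39.
Then Σ (x_i + x_{i+1})·c_i = -322, so x̄ = -322 / (6·(-39)) = 161/117.

161/117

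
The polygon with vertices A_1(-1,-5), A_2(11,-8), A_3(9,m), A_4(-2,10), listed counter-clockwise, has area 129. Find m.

Write out the shoelace sum; only the two edges meeting at A_3 involve m:
2·Area = [(11·m − 9·(-8)) + (9·10 − (-2)·m)] + 83
       = 13·m + 245 = 258
⇒ m = 1.

1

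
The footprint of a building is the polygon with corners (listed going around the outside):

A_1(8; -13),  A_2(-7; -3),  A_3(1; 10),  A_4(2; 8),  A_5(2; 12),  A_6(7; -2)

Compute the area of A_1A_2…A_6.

Cross-terms: -115, -67, -12, 8, -88, -75  ⇒  Σ = -349
Area = |Σ|/2 = 174.5.

174.5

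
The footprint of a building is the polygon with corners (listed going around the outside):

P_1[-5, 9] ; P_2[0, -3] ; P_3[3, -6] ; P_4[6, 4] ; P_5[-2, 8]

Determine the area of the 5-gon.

75

Σ = (15) + (9) + (48) + (56) + (22) = 150
Area = |Σ|/2 = 75.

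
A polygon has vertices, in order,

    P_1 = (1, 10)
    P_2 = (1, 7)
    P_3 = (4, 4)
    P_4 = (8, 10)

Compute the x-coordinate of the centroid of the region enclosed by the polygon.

Apply the shoelace (surveyor's) formula. First the cross-terms c_i = x_i·y_{i+1} − x_{i+1}·y_i:
  -3, -24, 8, 70  ⇒  2A = 51, A = 25.5.
Then Σ (x_i + x_{i+1})·c_i = 600, so x̄ = 600 / (6·25.5) = 200/51.

200/51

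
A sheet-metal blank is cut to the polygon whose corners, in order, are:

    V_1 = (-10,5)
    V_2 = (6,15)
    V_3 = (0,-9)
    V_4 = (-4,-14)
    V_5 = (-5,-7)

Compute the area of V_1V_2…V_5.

V_1→V_2: (-10)(15) − (6)(5) = -180
V_2→V_3: (6)(-9) − (0)(15) = -54
V_3→V_4: (0)(-14) − (-4)(-9) = -36
V_4→V_5: (-4)(-7) − (-5)(-14) = -42
V_5→V_1: (-5)(5) − (-10)(-7) = -95
Σ = -407
Area = |Σ|/2 = 203.5.

203.5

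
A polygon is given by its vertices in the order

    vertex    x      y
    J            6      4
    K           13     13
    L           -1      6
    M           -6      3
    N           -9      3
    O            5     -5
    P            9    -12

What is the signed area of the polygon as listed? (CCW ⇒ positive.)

141

Apply the shoelace (surveyor's) formula: 2A = Σ (x_i·y_{i+1} − x_{i+1}·y_i), indices taken mod 7.
Σ = (26) + (91) + (33) + (9) + (30) + (-15) + (108) = 282
Signed area = Σ/2 = 141 (positive ⇒ counter-clockwise traversal).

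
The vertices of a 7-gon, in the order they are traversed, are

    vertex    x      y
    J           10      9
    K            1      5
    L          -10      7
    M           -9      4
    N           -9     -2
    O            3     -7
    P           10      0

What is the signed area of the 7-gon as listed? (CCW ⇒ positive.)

202

J→K: (10)(5) − (1)(9) = 41
K→L: (1)(7) − (-10)(5) = 57
L→M: (-10)(4) − (-9)(7) = 23
M→N: (-9)(-2) − (-9)(4) = 54
N→O: (-9)(-7) − (3)(-2) = 69
O→P: (3)(0) − (10)(-7) = 70
P→J: (10)(9) − (10)(0) = 90
Σ = 404
Signed area = Σ/2 = 202 (positive ⇒ counter-clockwise traversal).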